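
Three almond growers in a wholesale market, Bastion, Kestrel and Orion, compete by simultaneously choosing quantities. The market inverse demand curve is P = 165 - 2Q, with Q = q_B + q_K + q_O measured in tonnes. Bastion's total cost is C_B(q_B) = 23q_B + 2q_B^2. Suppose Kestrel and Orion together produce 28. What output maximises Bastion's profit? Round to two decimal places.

With rivals' combined output fixed at 28, Bastion's profit is π_B = (165 - 2·28 - 2q_B)q_B - (23q_B + 2q_B²) = (109 - 2q_B)q_B - (23q_B + 2q_B²).
∂π_B/∂q_B = 86 - 8q_B = 0, so q_B = 43/4.

10.75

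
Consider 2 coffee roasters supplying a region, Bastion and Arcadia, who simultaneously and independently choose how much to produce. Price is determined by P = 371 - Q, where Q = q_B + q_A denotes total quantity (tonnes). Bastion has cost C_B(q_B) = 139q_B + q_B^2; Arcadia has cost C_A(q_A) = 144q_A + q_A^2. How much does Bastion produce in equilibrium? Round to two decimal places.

46.73

Bastion's profit: π_B = (371 - Q)q_B - (139q_B + q_B²). Setting ∂π_B/∂q_B = 0: 232 - 4q_B - (q_A) = 0.
Arcadia's first-order condition: 227 - 4q_A - (q_B) = 0.
Best responses: q_B = (232 - q_A)/4, q_A = (227 - q_B)/4.
Solving the pair: q_B = 701/15, q_A = 676/15.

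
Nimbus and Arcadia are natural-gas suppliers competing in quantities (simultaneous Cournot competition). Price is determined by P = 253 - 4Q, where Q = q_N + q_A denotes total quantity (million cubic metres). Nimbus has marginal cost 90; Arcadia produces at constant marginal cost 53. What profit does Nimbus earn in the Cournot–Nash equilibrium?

Nimbus's profit: π_N = (253 - 4Q)q_N - (90q_N). Setting ∂π_N/∂q_N = 0: 163 - 8q_N - 4(q_A) = 0.
Arcadia's profit: π_A = (253 - 4Q)q_A - (53q_A). Setting ∂π_A/∂q_A = 0: 200 - 8q_A - 4(q_N) = 0.
So q_N = (163 - 4q_A)/8 and q_A = (200 - 4q_N)/8.
Solving the pair: q_N = 21/2, q_A = 79/4.
Price P = 253 - 4·(121/4) = 132.
Nimbus's profit: (132 - 90)·(21/2) = 441.

441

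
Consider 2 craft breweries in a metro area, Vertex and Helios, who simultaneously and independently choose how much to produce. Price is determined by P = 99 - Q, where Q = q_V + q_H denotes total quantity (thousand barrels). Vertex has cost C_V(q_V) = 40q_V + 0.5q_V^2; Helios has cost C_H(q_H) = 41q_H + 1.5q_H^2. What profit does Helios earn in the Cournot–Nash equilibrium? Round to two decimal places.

168.69

Vertex's profit: π_V = (99 - Q)q_V - (40q_V + (1/2)q_V²). Setting ∂π_V/∂q_V = 0: 59 - 3q_V - (q_H) = 0.
Helios's first-order condition: 58 - 5q_H - (q_V) = 0.
Rearranging gives the reaction functions q_V = (59 - q_H)/3 and q_H = (58 - q_V)/5.
Solving the pair: q_V = 237/14, q_H = 115/14.
Price P = 99 - 176/7 = 517/7.
Helios's profit: (517/7)·(115/14) - 41·(115/14) - (3/2)(115/14)² = 168.6862.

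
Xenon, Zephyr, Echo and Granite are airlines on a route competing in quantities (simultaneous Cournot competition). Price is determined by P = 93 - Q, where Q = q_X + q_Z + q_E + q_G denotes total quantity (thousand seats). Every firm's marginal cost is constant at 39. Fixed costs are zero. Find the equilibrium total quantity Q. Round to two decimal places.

A representative firm's profit is π_i = q_i(93 - Q) - 39q_i.
Setting ∂π_i/∂q_i = 0 with rivals' quantities fixed: 54 - 2q_i - Σ_{j≠i} q_j = 0.
By symmetry each firm produces the same amount; substituting Σ_{j≠i} q_j = 3q_i yields q_i = 54/5.
Total output Q = 54/5 + 54/5 + 54/5 + 54/5 = 216/5.

43.20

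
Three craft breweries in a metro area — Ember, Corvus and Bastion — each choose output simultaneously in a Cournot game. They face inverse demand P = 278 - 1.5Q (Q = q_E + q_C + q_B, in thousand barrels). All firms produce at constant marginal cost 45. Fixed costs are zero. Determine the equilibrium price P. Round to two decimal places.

103.25

A representative firm's profit is π_i = q_i(278 - 1.5Q) - 45q_i.
First-order condition (treating rivals' output as given): 233 - 3q_i - (3/2)·Σ_{j≠i} q_j = 0.
By symmetry each firm produces the same amount; substituting Σ_{j≠i} q_j = 2q_i yields q_i = 233/6.
Total output Q = 233/2, so price P = 278 - (3/2)·(233/2) = 413/4.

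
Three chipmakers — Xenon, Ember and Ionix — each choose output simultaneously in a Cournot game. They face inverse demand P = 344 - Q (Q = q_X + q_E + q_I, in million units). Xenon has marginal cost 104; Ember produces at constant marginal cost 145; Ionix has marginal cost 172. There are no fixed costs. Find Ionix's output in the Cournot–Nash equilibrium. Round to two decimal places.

Xenon's profit: π_X = (344 - Q)q_X - (104q_X). Setting ∂π_X/∂q_X = 0: 240 - 2q_X - (q_E + q_I) = 0.
Ember's first-order condition: 199 - 2q_E - (q_X + q_I) = 0.
Ionix's first-order condition: 172 - 2q_I - (q_X + q_E) = 0.
Adding the 3 first-order conditions: 611 − 4Q = 0, so Q = 611/4.
Back-substituting: q_X = (240 − 611/4) = 349/4, q_E = (199 − 611/4) = 185/4, q_I = (172 − 611/4) = 77/4.

19.25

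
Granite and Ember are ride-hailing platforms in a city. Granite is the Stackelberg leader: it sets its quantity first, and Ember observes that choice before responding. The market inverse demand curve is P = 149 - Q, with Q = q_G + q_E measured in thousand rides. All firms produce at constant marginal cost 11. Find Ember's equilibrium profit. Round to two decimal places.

The follower Ember best-responds to any q_G: π_E = (149 - Q)q_E - 11q_E.
Setting the follower's marginal profit to zero, 138 - q_G - 2q_E = 0, i.e. q_E = (138 - q_G)/2.
Granite substitutes q_E(q_G) into its own profit: π_G = q_G(149 - q_G - (138 - q_G)/2) - 11q_G = (80 - (1/2)q_G)q_G - 11q_G.
Maximising: ∂π_G/∂q_G = 69 - q_G = 0, giving q_G = 69.
Then q_E = (138 - 69)/2 = 69/2.
Price P = 149 - 207/2 = 91/2.
Ember's profit: (91/2 - 11)·(69/2) = 1190.2500.

1190.25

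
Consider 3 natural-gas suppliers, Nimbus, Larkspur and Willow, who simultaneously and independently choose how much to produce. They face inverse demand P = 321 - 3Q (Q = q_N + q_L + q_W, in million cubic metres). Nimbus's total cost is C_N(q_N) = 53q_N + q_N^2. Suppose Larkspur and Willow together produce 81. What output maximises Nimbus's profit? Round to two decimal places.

With rivals' combined output fixed at 81, Nimbus's profit is π_N = (321 - 3·81 - 3q_N)q_N - (53q_N + q_N²) = (78 - 3q_N)q_N - (53q_N + q_N²).
∂π_N/∂q_N = 25 - 8q_N = 0, so q_N = 25/8.

3.13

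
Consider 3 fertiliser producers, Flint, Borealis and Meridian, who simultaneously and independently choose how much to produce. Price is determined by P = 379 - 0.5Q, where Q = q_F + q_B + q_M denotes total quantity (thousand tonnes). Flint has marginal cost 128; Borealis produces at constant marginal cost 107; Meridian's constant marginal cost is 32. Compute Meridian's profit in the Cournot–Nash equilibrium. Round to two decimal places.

33540.50

Flint's profit: π_F = (379 - 0.5Q)q_F - (128q_F). Setting ∂π_F/∂q_F = 0: 251 - q_F - (1/2)(q_B + q_M) = 0.
Borealis's profit: π_B = (379 - 0.5Q)q_B - (107q_B). Setting ∂π_B/∂q_B = 0: 272 - q_B - (1/2)(q_F + q_M) = 0.
Meridian's profit: π_M = (379 - 0.5Q)q_M - (32q_M). Setting ∂π_M/∂q_M = 0: 347 - q_M - (1/2)(q_F + q_B) = 0.
Adding the 3 first-order conditions: 870 − 2Q = 0, so Q = 435.
Back-substituting: q_F = (251 − 435/2)/(1/2) = 67, q_B = (272 − 435/2)/(1/2) = 109, q_M = (347 − 435/2)/(1/2) = 259.
Price P = 379 - (1/2)·435 = 323/2.
Meridian's profit: (323/2 - 32)·259 = 33540.5000.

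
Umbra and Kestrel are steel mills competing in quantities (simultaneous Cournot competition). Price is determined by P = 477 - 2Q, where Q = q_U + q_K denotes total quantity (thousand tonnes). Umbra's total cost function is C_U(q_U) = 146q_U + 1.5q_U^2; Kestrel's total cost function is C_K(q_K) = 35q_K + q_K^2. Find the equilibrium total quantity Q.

Umbra's profit: π_U = (477 - 2Q)q_U - (146q_U + (3/2)q_U²). Setting ∂π_U/∂q_U = 0: 331 - 7q_U - 2(q_K) = 0.
Kestrel's profit: π_K = (477 - 2Q)q_K - (35q_K + q_K²). Setting ∂π_K/∂q_K = 0: 442 - 6q_K - 2(q_U) = 0.
Rearranging gives the reaction functions q_U = (331 - 2q_K)/7 and q_K = (442 - 2q_U)/6.
Substituting one into the other gives q_U = 29 and q_K = 64.
Total output Q = 29 + 64 = 93.

93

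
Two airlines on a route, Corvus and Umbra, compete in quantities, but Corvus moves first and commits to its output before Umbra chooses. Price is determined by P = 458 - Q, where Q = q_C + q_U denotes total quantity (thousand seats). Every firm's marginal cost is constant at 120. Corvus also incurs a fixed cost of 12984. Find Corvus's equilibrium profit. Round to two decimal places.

The follower Umbra best-responds to any q_C: π_U = (458 - Q)q_U - 120q_U.
∂π_U/∂q_U = 338 - q_C - 2q_U = 0 gives the reaction function q_U = (338 - q_C)/2.
Corvus substitutes q_U(q_C) into its own profit: π_C = q_C(458 - q_C - (338 - q_C)/2) - 120q_C = (289 - (1/2)q_C)q_C - 120q_C.
Maximising: ∂π_C/∂q_C = 169 - q_C = 0, giving q_C = 169.
Then q_U = (338 - 169)/2 = 169/2.
Price P = 458 - 507/2 = 409/2.
Corvus's profit: (409/2 - 120)·169 - 12984 = 1296.5000.

1296.50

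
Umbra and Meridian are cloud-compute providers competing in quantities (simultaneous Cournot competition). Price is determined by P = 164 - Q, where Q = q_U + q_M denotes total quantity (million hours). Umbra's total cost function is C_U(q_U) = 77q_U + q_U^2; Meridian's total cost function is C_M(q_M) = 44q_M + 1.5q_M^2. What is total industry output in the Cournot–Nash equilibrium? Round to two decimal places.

37.26

Umbra's profit: π_U = (164 - Q)q_U - (77q_U + q_U²). Setting ∂π_U/∂q_U = 0: 87 - 4q_U - (q_M) = 0.
Meridian's first-order condition: 120 - 5q_M - (q_U) = 0.
So q_U = (87 - q_M)/4 and q_M = (120 - q_U)/5.
Solving the pair: q_U = 315/19, q_M = 393/19.
Total output Q = 315/19 + 393/19 = 708/19.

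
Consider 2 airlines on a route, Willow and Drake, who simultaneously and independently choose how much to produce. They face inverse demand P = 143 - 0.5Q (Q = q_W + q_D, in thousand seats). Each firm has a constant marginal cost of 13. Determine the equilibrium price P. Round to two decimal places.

56.33

A representative firm's profit is π_i = q_i(143 - 0.5Q) - 13q_i.
Setting ∂π_i/∂q_i = 0 with rivals' quantities fixed: 130 - q_i - (1/2)q_j = 0.
With identical firms every q_j equals q_i, so q_j = q_i and 130 = (3/2)q_i, giving q_i = 260/3.
Total output Q = 520/3, so price P = 143 - (1/2)·(520/3) = 169/3.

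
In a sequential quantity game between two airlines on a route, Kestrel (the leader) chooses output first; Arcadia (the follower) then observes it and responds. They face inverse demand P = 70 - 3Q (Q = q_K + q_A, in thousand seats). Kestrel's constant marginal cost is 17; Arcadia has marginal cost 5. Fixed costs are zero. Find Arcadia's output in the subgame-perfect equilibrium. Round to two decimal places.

Solve by backward induction. Given q_K, the follower Arcadia maximises π_A = (70 - 3q_K - 3q_A)q_A - 5q_A.
Setting the follower's marginal profit to zero, 65 - 3q_K - 6q_A = 0, i.e. q_A = (65 - 3q_K)/6.
Kestrel substitutes q_A(q_K) into its own profit: π_K = q_K(70 - 3q_K - (65 - 3q_K)/2) - 17q_K = (75/2 - (3/2)q_K)q_K - 17q_K.
The leader's first-order condition 41/2 - 3q_K = 0 yields q_K = 41/6.
Then q_A = (65 - 3·(41/6))/6 = 89/12.

7.42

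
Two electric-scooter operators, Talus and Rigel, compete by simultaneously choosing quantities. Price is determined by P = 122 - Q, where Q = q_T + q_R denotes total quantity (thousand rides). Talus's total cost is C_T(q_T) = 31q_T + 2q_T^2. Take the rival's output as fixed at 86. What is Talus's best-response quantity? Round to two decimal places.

With the rival's output fixed at 86, Talus's profit is π_T = (122 - 86 - q_T)q_T - (31q_T + 2q_T²) = (36 - q_T)q_T - (31q_T + 2q_T²).
∂π_T/∂q_T = 5 - 6q_T = 0, so q_T = 5/6.

0.83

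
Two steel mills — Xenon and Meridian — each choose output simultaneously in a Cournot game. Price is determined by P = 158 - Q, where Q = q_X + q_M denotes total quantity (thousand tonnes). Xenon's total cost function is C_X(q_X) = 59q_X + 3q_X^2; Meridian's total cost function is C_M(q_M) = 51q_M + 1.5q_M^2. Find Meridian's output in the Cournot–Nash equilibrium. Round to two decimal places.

Xenon's profit: π_X = (158 - Q)q_X - (59q_X + 3q_X²). Setting ∂π_X/∂q_X = 0: 99 - 8q_X - (q_M) = 0.
Meridian's profit: π_M = (158 - Q)q_M - (51q_M + (3/2)q_M²). Setting ∂π_M/∂q_M = 0: 107 - 5q_M - (q_X) = 0.
Rearranging gives the reaction functions q_X = (99 - q_M)/8 and q_M = (107 - q_X)/5.
Substituting one into the other gives q_X = 388/39 and q_M = 757/39.

19.41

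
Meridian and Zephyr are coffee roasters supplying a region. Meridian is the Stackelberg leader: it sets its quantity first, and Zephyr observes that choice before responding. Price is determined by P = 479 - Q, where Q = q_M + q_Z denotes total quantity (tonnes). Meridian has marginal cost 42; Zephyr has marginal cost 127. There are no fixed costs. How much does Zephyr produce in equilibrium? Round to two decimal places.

45.50

Solve by backward induction. Given q_M, the follower Zephyr maximises π_Z = (479 - q_M - q_Z)q_Z - 127q_Z.
Follower FOC: 352 - q_M - 2q_Z = 0, so q_Z(q_M) = (352 - q_M)/2.
Meridian substitutes q_Z(q_M) into its own profit: π_M = q_M(479 - q_M - (352 - q_M)/2) - 42q_M = (303 - (1/2)q_M)q_M - 42q_M.
Maximising: ∂π_M/∂q_M = 261 - q_M = 0, giving q_M = 261.
Then q_Z = (352 - 261)/2 = 91/2.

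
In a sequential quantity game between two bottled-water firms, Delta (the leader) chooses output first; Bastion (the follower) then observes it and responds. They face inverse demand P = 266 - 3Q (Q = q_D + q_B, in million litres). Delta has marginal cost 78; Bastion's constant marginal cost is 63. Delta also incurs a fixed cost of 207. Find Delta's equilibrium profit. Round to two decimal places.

1040.04

Solve by backward induction. Given q_D, the follower Bastion maximises π_B = (266 - 3q_D - 3q_B)q_B - 63q_B.
Follower FOC: 203 - 3q_D - 6q_B = 0, so q_B(q_D) = (203 - 3q_D)/6.
The leader anticipates this reaction. Substituting into P = 266 - 3Q gives P = 329/2 - (3/2)q_D, so π_D = (329/2 - (3/2)q_D)q_D - 78q_D.
Maximising: ∂π_D/∂q_D = 173/2 - 3q_D = 0, giving q_D = 173/6.
Then q_B = (203 - 3·(173/6))/6 = 233/12.
Price P = 266 - 3·(193/4) = 485/4.
Delta's profit: (485/4 - 78)·(173/6) - 207 = 1040.0417.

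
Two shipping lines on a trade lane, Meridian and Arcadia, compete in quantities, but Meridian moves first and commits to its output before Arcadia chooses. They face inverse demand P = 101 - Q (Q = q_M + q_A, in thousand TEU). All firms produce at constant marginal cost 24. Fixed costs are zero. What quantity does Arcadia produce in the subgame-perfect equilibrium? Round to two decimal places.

19.25

The follower Arcadia best-responds to any q_M: π_A = (101 - Q)q_A - 24q_A.
Setting the follower's marginal profit to zero, 77 - q_M - 2q_A = 0, i.e. q_A = (77 - q_M)/2.
Meridian substitutes q_A(q_M) into its own profit: π_M = q_M(101 - q_M - (77 - q_M)/2) - 24q_M = (125/2 - (1/2)q_M)q_M - 24q_M.
Maximising: ∂π_M/∂q_M = 77/2 - q_M = 0, giving q_M = 77/2.
Then q_A = (77 - 77/2)/2 = 77/4.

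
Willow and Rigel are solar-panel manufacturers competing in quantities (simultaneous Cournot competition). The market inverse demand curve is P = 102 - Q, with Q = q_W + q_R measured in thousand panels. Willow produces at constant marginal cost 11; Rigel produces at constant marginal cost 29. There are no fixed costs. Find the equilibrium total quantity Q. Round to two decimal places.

54.67

Willow's profit: π_W = (102 - Q)q_W - (11q_W). Setting ∂π_W/∂q_W = 0: 91 - 2q_W - (q_R) = 0.
Rigel's profit: π_R = (102 - Q)q_R - (29q_R). Setting ∂π_R/∂q_R = 0: 73 - 2q_R - (q_W) = 0.
Rearranging gives the reaction functions q_W = (91 - q_R)/2 and q_R = (73 - q_W)/2.
Solving the pair: q_W = 109/3, q_R = 55/3.
Total output Q = 109/3 + 55/3 = 164/3.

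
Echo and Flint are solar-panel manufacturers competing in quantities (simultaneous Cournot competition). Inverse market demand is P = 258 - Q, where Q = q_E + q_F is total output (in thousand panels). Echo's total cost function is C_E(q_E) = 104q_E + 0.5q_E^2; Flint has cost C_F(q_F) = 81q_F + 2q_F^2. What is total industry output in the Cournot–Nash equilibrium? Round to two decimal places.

Echo's profit: π_E = (258 - Q)q_E - (104q_E + (1/2)q_E²). Setting ∂π_E/∂q_E = 0: 154 - 3q_E - (q_F) = 0.
Flint's first-order condition: 177 - 6q_F - (q_E) = 0.
Best responses: q_E = (154 - q_F)/3, q_F = (177 - q_E)/6.
Substituting one into the other gives q_E = 747/17 and q_F = 377/17.
Total output Q = 747/17 + 377/17 = 1124/17.

66.12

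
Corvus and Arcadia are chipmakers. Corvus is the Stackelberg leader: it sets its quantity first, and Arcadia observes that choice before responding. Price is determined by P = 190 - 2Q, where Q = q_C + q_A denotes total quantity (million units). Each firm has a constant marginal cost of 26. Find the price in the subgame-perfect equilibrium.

67

Solve by backward induction. Given q_C, the follower Arcadia maximises π_A = (190 - 2q_C - 2q_A)q_A - 26q_A.
Follower FOC: 164 - 2q_C - 4q_A = 0, so q_A(q_C) = (164 - 2q_C)/4.
The leader anticipates this reaction. Substituting into P = 190 - 2Q gives P = 108 - q_C, so π_C = (108 - q_C)q_C - 26q_C.
The leader's first-order condition 82 - 2q_C = 0 yields q_C = 41.
Then q_A = (164 - 2·41)/4 = 41/2.
Total output Q = 123/2, so price P = 190 - 2·(123/2) = 67.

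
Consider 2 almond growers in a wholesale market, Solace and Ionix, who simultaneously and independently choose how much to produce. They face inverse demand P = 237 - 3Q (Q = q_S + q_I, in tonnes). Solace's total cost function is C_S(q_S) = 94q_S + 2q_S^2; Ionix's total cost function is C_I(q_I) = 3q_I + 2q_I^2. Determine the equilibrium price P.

150

Solace's profit: π_S = (237 - 3Q)q_S - (94q_S + 2q_S²). Setting ∂π_S/∂q_S = 0: 143 - 10q_S - 3(q_I) = 0.
Ionix's first-order condition: 234 - 10q_I - 3(q_S) = 0.
So q_S = (143 - 3q_I)/10 and q_I = (234 - 3q_S)/10.
Solving the pair: q_S = 8, q_I = 21.
Total output Q = 29, so price P = 237 - 3·29 = 150.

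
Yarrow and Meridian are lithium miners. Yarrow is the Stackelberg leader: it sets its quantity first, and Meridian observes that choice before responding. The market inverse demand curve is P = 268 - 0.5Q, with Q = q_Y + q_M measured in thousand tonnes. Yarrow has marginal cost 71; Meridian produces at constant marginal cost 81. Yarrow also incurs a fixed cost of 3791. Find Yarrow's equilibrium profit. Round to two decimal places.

The follower Meridian best-responds to any q_Y: π_M = (268 - 0.5Q)q_M - 81q_M.
Follower FOC: 187 - (1/2)q_Y - q_M = 0, so q_M(q_Y) = (187 - (1/2)q_Y).
The leader anticipates this reaction. Substituting into P = 268 - 0.5Q gives P = 349/2 - (1/4)q_Y, so π_Y = (349/2 - (1/4)q_Y)q_Y - 71q_Y.
Leader FOC: 207/2 - (1/2)q_Y = 0, so q_Y = 207.
Then q_M = (187 - (1/2)·207) = 167/2.
Price P = 268 - (1/2)·(581/2) = 491/4.
Yarrow's profit: (491/4 - 71)·207 - 3791 = 6921.2500.

6921.25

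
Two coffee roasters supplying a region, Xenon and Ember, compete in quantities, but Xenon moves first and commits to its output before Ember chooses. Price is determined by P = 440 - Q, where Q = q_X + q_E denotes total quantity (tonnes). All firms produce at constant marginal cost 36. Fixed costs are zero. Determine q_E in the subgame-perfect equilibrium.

101

The follower Ember best-responds to any q_X: π_E = (440 - Q)q_E - 36q_E.
Setting the follower's marginal profit to zero, 404 - q_X - 2q_E = 0, i.e. q_E = (404 - q_X)/2.
The leader anticipates this reaction. Substituting into P = 440 - Q gives P = 238 - (1/2)q_X, so π_X = (238 - (1/2)q_X)q_X - 36q_X.
The leader's first-order condition 202 - q_X = 0 yields q_X = 202.
Then q_E = (404 - 202)/2 = 101.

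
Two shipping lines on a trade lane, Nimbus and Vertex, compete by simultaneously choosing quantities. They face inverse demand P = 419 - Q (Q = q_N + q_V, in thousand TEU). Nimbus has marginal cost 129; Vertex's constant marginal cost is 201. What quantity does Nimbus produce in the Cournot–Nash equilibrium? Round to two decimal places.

Nimbus's profit: π_N = (419 - Q)q_N - (129q_N). Setting ∂π_N/∂q_N = 0: 290 - 2q_N - (q_V) = 0.
Vertex's first-order condition: 218 - 2q_V - (q_N) = 0.
Rearranging gives the reaction functions q_N = (290 - q_V)/2 and q_V = (218 - q_N)/2.
Solving the pair: q_N = 362/3, q_V = 146/3.

120.67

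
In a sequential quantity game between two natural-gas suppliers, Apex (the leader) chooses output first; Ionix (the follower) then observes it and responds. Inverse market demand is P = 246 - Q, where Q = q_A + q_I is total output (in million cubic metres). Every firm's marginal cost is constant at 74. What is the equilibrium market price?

Solve by backward induction. Given q_A, the follower Ionix maximises π_I = (246 - q_A - q_I)q_I - 74q_I.
Follower FOC: 172 - q_A - 2q_I = 0, so q_I(q_A) = (172 - q_A)/2.
Apex substitutes q_I(q_A) into its own profit: π_A = q_A(246 - q_A - (172 - q_A)/2) - 74q_A = (160 - (1/2)q_A)q_A - 74q_A.
Leader FOC: 86 - q_A = 0, so q_A = 86.
Then q_I = (172 - 86)/2 = 43.
Total output Q = 129, so price P = 246 - 129 = 117.

117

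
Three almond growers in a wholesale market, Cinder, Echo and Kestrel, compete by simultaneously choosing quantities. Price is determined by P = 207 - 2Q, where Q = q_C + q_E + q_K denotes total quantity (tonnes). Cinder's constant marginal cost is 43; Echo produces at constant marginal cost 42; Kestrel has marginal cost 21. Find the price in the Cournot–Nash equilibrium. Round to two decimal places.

Cinder's profit: π_C = (207 - 2Q)q_C - (43q_C). Setting ∂π_C/∂q_C = 0: 164 - 4q_C - 2(q_E + q_K) = 0.
Echo's first-order condition: 165 - 4q_E - 2(q_C + q_K) = 0.
Kestrel's profit: π_K = (207 - 2Q)q_K - (21q_K). Setting ∂π_K/∂q_K = 0: 186 - 4q_K - 2(q_C + q_E) = 0.
Adding the 3 conditions: 515 − 4Q − 4Q = 0, i.e. Q = 515/8.
Back-substituting: q_C = (164 − 515/4)/2 = 141/8, q_E = (165 − 515/4)/2 = 145/8, q_K = (186 − 515/4)/2 = 229/8.
Total output Q = 515/8, so price P = 207 - 2·(515/8) = 313/4.

78.25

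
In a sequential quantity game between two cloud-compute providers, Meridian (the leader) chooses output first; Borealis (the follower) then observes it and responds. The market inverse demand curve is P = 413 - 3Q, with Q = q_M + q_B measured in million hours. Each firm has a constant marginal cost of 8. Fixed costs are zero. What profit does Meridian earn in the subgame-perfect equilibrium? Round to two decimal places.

6834.38

Solve by backward induction. Given q_M, the follower Borealis maximises π_B = (413 - 3q_M - 3q_B)q_B - 8q_B.
Follower FOC: 405 - 3q_M - 6q_B = 0, so q_B(q_M) = (405 - 3q_M)/6.
The leader anticipates this reaction. Substituting into P = 413 - 3Q gives P = 421/2 - (3/2)q_M, so π_M = (421/2 - (3/2)q_M)q_M - 8q_M.
The leader's first-order condition 405/2 - 3q_M = 0 yields q_M = 135/2.
Then q_B = (405 - 3·(135/2))/6 = 135/4.
Price P = 413 - 3·(405/4) = 437/4.
Meridian's profit: (437/4 - 8)·(135/2) = 6834.3750.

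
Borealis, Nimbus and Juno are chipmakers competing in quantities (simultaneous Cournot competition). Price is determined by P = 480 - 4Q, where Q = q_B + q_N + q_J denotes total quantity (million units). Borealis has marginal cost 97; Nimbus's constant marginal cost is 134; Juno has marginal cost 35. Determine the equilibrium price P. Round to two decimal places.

Borealis's profit: π_B = (480 - 4Q)q_B - (97q_B). Setting ∂π_B/∂q_B = 0: 383 - 8q_B - 4(q_N + q_J) = 0.
Nimbus's profit: π_N = (480 - 4Q)q_N - (134q_N). Setting ∂π_N/∂q_N = 0: 346 - 8q_N - 4(q_B + q_J) = 0.
Juno's profit: π_J = (480 - 4Q)q_J - (35q_J). Setting ∂π_J/∂q_J = 0: 445 - 8q_J - 4(q_B + q_N) = 0.
Summing all 3 equations gives 1174 − 16Q = 0, hence Q = 587/8.
Back-substituting: q_B = (383 − 587/2)/4 = 179/8, q_N = (346 − 587/2)/4 = 105/8, q_J = (445 − 587/2)/4 = 303/8.
Total output Q = 587/8, so price P = 480 - 4·(587/8) = 373/2.

186.50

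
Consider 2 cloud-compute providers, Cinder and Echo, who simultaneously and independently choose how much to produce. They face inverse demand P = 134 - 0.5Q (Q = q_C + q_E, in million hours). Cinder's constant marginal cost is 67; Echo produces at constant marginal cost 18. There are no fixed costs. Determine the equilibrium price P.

Cinder's profit: π_C = (134 - 0.5Q)q_C - (67q_C). Setting ∂π_C/∂q_C = 0: 67 - q_C - (1/2)(q_E) = 0.
Echo's profit: π_E = (134 - 0.5Q)q_E - (18q_E). Setting ∂π_E/∂q_E = 0: 116 - q_E - (1/2)(q_C) = 0.
Best responses: q_C = (67 - (1/2)q_E), q_E = (116 - (1/2)q_C).
Solving the pair: q_C = 12, q_E = 110.
Total output Q = 122, so price P = 134 - (1/2)·122 = 73.

73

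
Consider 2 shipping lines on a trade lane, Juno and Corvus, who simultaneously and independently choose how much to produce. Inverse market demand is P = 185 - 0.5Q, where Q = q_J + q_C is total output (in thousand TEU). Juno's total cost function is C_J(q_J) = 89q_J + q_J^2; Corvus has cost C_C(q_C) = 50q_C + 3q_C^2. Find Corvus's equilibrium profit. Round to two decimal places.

Juno's profit: π_J = (185 - 0.5Q)q_J - (89q_J + q_J²). Setting ∂π_J/∂q_J = 0: 96 - 3q_J - (1/2)(q_C) = 0.
Corvus's first-order condition: 135 - 7q_C - (1/2)(q_J) = 0.
Best responses: q_J = (96 - (1/2)q_C)/3, q_C = (135 - (1/2)q_J)/7.
Substituting one into the other gives q_J = 29.1325 and q_C = 1428/83.
Price P = 185 - (1/2)·46.3373 = 161.8313.
Corvus's profit: 161.8313·(1428/83) - 50·(1428/83) - 3(1428/83)² = 1036.0203.

1036.02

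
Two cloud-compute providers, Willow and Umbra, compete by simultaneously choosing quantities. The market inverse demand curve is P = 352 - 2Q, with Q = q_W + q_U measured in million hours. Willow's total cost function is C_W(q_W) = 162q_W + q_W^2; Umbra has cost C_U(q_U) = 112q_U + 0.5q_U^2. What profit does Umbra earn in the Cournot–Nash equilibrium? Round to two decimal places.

4155.33

Willow's profit: π_W = (352 - 2Q)q_W - (162q_W + q_W²). Setting ∂π_W/∂q_W = 0: 190 - 6q_W - 2(q_U) = 0.
Umbra's profit: π_U = (352 - 2Q)q_U - (112q_U + (1/2)q_U²). Setting ∂π_U/∂q_U = 0: 240 - 5q_U - 2(q_W) = 0.
Best responses: q_W = (190 - 2q_U)/6, q_U = (240 - 2q_W)/5.
Substituting one into the other gives q_W = 235/13 and q_U = 530/13.
Price P = 352 - 2·(765/13) = 234.3077.
Umbra's profit: 234.3077·(530/13) - 112·(530/13) - (1/2)(530/13)² = 4155.3254.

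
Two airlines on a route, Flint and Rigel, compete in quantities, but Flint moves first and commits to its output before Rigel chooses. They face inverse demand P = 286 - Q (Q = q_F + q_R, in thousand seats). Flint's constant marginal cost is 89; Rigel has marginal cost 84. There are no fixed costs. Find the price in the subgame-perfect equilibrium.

Solve by backward induction. Given q_F, the follower Rigel maximises π_R = (286 - q_F - q_R)q_R - 84q_R.
∂π_R/∂q_R = 202 - q_F - 2q_R = 0 gives the reaction function q_R = (202 - q_F)/2.
The leader anticipates this reaction. Substituting into P = 286 - Q gives P = 185 - (1/2)q_F, so π_F = (185 - (1/2)q_F)q_F - 89q_F.
The leader's first-order condition 96 - q_F = 0 yields q_F = 96.
Then q_R = (202 - 96)/2 = 53.
Total output Q = 149, so price P = 286 - 149 = 137.

137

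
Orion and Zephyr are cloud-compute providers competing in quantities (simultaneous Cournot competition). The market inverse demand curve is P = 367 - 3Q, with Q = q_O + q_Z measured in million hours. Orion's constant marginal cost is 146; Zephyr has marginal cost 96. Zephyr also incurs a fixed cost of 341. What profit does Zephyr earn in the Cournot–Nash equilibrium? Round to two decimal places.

3475.33

Orion's profit: π_O = (367 - 3Q)q_O - (146q_O). Setting ∂π_O/∂q_O = 0: 221 - 6q_O - 3(q_Z) = 0.
Zephyr's profit: π_Z = (367 - 3Q)q_Z - (96q_Z). Setting ∂π_Z/∂q_Z = 0: 271 - 6q_Z - 3(q_O) = 0.
Best responses: q_O = (221 - 3q_Z)/6, q_Z = (271 - 3q_O)/6.
Solving the pair: q_O = 19, q_Z = 107/3.
Price P = 367 - 3·(164/3) = 203.
Zephyr's profit: (203 - 96)·(107/3) - 341 = 3475.3333.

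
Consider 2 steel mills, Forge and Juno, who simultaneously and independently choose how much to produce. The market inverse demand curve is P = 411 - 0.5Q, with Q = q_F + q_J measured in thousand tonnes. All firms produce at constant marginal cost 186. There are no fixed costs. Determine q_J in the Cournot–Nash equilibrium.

Each firm earns π_i = (411 - 0.5Q)q_i - 186q_i.
First-order condition (treating rivals' output as given): 225 - q_i - (1/2)q_j = 0.
By symmetry each firm produces the same amount; substituting q_j = q_i yields q_i = 225/(3/2) = 150.

150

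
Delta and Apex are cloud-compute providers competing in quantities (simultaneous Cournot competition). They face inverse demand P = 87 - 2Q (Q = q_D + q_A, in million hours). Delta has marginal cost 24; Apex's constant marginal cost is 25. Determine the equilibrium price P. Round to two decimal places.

45.33

Delta's profit: π_D = (87 - 2Q)q_D - (24q_D). Setting ∂π_D/∂q_D = 0: 63 - 4q_D - 2(q_A) = 0.
Apex's first-order condition: 62 - 4q_A - 2(q_D) = 0.
So q_D = (63 - 2q_A)/4 and q_A = (62 - 2q_D)/4.
Solving the pair: q_D = 32/3, q_A = 61/6.
Total output Q = 125/6, so price P = 87 - 2·(125/6) = 136/3.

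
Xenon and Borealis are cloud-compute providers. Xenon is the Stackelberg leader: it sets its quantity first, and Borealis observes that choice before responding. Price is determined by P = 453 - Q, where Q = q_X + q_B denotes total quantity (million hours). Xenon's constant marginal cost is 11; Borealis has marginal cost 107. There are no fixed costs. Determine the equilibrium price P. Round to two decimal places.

Solve by backward induction. Given q_X, the follower Borealis maximises π_B = (453 - q_X - q_B)q_B - 107q_B.
∂π_B/∂q_B = 346 - q_X - 2q_B = 0 gives the reaction function q_B = (346 - q_X)/2.
Xenon substitutes q_B(q_X) into its own profit: π_X = q_X(453 - q_X - (346 - q_X)/2) - 11q_X = (280 - (1/2)q_X)q_X - 11q_X.
Leader FOC: 269 - q_X = 0, so q_X = 269.
Then q_B = (346 - 269)/2 = 77/2.
Total output Q = 615/2, so price P = 453 - 615/2 = 291/2.

145.50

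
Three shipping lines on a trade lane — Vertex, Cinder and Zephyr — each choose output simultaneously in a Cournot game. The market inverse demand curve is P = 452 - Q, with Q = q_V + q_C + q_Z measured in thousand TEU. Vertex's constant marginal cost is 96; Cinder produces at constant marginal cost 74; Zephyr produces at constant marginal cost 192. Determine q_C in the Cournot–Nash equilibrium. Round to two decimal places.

Vertex's profit: π_V = (452 - Q)q_V - (96q_V). Setting ∂π_V/∂q_V = 0: 356 - 2q_V - (q_C + q_Z) = 0.
Cinder's first-order condition: 378 - 2q_C - (q_V + q_Z) = 0.
Zephyr's first-order condition: 260 - 2q_Z - (q_V + q_C) = 0.
Summing all 3 equations gives 994 − 4Q = 0, hence Q = 497/2.
Back-substituting: q_V = (356 − 497/2) = 215/2, q_C = (378 − 497/2) = 259/2, q_Z = (260 − 497/2) = 23/2.

129.50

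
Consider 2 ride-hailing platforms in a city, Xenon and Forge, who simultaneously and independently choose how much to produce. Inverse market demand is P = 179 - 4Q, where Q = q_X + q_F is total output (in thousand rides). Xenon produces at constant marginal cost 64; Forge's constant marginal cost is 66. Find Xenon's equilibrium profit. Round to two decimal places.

Xenon's profit: π_X = (179 - 4Q)q_X - (64q_X). Setting ∂π_X/∂q_X = 0: 115 - 8q_X - 4(q_F) = 0.
Forge's profit: π_F = (179 - 4Q)q_F - (66q_F). Setting ∂π_F/∂q_F = 0: 113 - 8q_F - 4(q_X) = 0.
So q_X = (115 - 4q_F)/8 and q_F = (113 - 4q_X)/8.
Solving the pair: q_X = 39/4, q_F = 37/4.
Price P = 179 - 4·19 = 103.
Xenon's profit: (103 - 64)·(39/4) = 1521/4.

380.25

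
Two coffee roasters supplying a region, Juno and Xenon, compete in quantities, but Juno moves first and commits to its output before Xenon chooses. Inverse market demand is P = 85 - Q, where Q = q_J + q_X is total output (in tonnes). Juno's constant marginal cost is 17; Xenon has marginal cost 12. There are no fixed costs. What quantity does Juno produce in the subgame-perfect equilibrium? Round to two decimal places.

Solve by backward induction. Given q_J, the follower Xenon maximises π_X = (85 - q_J - q_X)q_X - 12q_X.
Setting the follower's marginal profit to zero, 73 - q_J - 2q_X = 0, i.e. q_X = (73 - q_J)/2.
Juno substitutes q_X(q_J) into its own profit: π_J = q_J(85 - q_J - (73 - q_J)/2) - 17q_J = (97/2 - (1/2)q_J)q_J - 17q_J.
Maximising: ∂π_J/∂q_J = 63/2 - q_J = 0, giving q_J = 63/2.
Then q_X = (73 - 63/2)/2 = 83/4.

31.50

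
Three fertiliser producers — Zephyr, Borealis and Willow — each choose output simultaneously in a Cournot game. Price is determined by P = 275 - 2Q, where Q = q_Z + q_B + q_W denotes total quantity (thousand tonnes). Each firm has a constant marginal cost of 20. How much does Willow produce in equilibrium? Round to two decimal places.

31.88

A representative firm's profit is π_i = q_i(275 - 2Q) - 20q_i.
Setting ∂π_i/∂q_i = 0 with rivals' quantities fixed: 255 - 4q_i - 2·Σ_{j≠i} q_j = 0.
With identical firms every q_j equals q_i, so Σ_{j≠i} q_j = 2q_i and 255 = 8q_i, giving q_i = 255/8.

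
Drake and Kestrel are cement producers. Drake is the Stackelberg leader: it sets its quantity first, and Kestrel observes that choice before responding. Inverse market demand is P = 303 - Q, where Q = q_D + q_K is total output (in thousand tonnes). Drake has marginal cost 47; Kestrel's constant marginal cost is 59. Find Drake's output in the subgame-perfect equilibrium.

The follower Kestrel best-responds to any q_D: π_K = (303 - Q)q_K - 59q_K.
Follower FOC: 244 - q_D - 2q_K = 0, so q_K(q_D) = (244 - q_D)/2.
The leader anticipates this reaction. Substituting into P = 303 - Q gives P = 181 - (1/2)q_D, so π_D = (181 - (1/2)q_D)q_D - 47q_D.
The leader's first-order condition 134 - q_D = 0 yields q_D = 134.
Then q_K = (244 - 134)/2 = 55.

134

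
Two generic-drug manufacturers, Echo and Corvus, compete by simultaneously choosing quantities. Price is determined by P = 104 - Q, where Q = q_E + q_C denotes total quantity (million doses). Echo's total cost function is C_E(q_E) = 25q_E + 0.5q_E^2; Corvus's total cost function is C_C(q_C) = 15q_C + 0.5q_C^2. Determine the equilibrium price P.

62

Echo's profit: π_E = (104 - Q)q_E - (25q_E + (1/2)q_E²). Setting ∂π_E/∂q_E = 0: 79 - 3q_E - (q_C) = 0.
Corvus's profit: π_C = (104 - Q)q_C - (15q_C + (1/2)q_C²). Setting ∂π_C/∂q_C = 0: 89 - 3q_C - (q_E) = 0.
Rearranging gives the reaction functions q_E = (79 - q_C)/3 and q_C = (89 - q_E)/3.
Solving the pair: q_E = 37/2, q_C = 47/2.
Total output Q = 42, so price P = 104 - 42 = 62.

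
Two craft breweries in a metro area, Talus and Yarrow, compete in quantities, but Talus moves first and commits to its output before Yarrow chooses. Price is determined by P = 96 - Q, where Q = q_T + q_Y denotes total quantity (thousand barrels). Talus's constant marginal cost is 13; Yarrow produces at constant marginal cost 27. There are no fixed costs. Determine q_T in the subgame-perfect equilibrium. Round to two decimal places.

The follower Yarrow best-responds to any q_T: π_Y = (96 - Q)q_Y - 27q_Y.
Follower FOC: 69 - q_T - 2q_Y = 0, so q_Y(q_T) = (69 - q_T)/2.
Talus substitutes q_Y(q_T) into its own profit: π_T = q_T(96 - q_T - (69 - q_T)/2) - 13q_T = (123/2 - (1/2)q_T)q_T - 13q_T.
The leader's first-order condition 97/2 - q_T = 0 yields q_T = 97/2.
Then q_Y = (69 - 97/2)/2 = 41/4.

48.50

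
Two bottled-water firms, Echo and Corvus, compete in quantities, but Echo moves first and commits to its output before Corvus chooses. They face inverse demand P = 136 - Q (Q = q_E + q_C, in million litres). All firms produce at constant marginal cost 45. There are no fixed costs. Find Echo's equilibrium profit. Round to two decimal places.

1035.13

Solve by backward induction. Given q_E, the follower Corvus maximises π_C = (136 - q_E - q_C)q_C - 45q_C.
∂π_C/∂q_C = 91 - q_E - 2q_C = 0 gives the reaction function q_C = (91 - q_E)/2.
Echo substitutes q_C(q_E) into its own profit: π_E = q_E(136 - q_E - (91 - q_E)/2) - 45q_E = (181/2 - (1/2)q_E)q_E - 45q_E.
Leader FOC: 91/2 - q_E = 0, so q_E = 91/2.
Then q_C = (91 - 91/2)/2 = 91/4.
Price P = 136 - 273/4 = 271/4.
Echo's profit: (271/4 - 45)·(91/2) = 1035.1250.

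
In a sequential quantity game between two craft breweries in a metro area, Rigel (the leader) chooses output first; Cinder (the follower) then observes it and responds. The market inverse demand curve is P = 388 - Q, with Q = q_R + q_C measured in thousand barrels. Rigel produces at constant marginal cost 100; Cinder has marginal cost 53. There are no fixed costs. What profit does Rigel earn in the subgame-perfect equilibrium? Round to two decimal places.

Solve by backward induction. Given q_R, the follower Cinder maximises π_C = (388 - q_R - q_C)q_C - 53q_C.
Setting the follower's marginal profit to zero, 335 - q_R - 2q_C = 0, i.e. q_C = (335 - q_R)/2.
The leader anticipates this reaction. Substituting into P = 388 - Q gives P = 441/2 - (1/2)q_R, so π_R = (441/2 - (1/2)q_R)q_R - 100q_R.
Maximising: ∂π_R/∂q_R = 241/2 - q_R = 0, giving q_R = 241/2.
Then q_C = (335 - 241/2)/2 = 429/4.
Price P = 388 - 911/4 = 641/4.
Rigel's profit: (641/4 - 100)·(241/2) = 7260.1250.

7260.13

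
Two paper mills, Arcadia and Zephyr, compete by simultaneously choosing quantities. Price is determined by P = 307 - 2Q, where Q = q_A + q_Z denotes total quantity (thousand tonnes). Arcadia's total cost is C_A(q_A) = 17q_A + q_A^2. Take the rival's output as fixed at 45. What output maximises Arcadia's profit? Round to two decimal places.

With the rival's output fixed at 45, Arcadia's profit is π_A = (307 - 2·45 - 2q_A)q_A - (17q_A + q_A²) = (217 - 2q_A)q_A - (17q_A + q_A²).
∂π_A/∂q_A = 200 - 6q_A = 0, so q_A = 100/3.

33.33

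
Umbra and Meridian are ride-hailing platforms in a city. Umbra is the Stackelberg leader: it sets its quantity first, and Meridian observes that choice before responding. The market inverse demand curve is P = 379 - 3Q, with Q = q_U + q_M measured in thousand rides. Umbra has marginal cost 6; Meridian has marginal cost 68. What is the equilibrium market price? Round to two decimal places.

114.75

Solve by backward induction. Given q_U, the follower Meridian maximises π_M = (379 - 3q_U - 3q_M)q_M - 68q_M.
∂π_M/∂q_M = 311 - 3q_U - 6q_M = 0 gives the reaction function q_M = (311 - 3q_U)/6.
The leader anticipates this reaction. Substituting into P = 379 - 3Q gives P = 447/2 - (3/2)q_U, so π_U = (447/2 - (3/2)q_U)q_U - 6q_U.
Leader FOC: 435/2 - 3q_U = 0, so q_U = 145/2.
Then q_M = (311 - 3·(145/2))/6 = 187/12.
Total output Q = 1057/12, so price P = 379 - 3·(1057/12) = 459/4.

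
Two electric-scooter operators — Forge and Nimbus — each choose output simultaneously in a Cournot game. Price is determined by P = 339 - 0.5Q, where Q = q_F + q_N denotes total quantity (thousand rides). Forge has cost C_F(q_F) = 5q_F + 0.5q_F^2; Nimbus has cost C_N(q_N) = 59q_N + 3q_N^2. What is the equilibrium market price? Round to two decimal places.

Forge's profit: π_F = (339 - 0.5Q)q_F - (5q_F + (1/2)q_F²). Setting ∂π_F/∂q_F = 0: 334 - 2q_F - (1/2)(q_N) = 0.
Nimbus's first-order condition: 280 - 7q_N - (1/2)(q_F) = 0.
Rearranging gives the reaction functions q_F = (334 - (1/2)q_N)/2 and q_N = (280 - (1/2)q_F)/7.
Substituting one into the other gives q_F = 159.8545 and q_N = 1572/55.
Total output Q = 188.4364, so price P = 339 - (1/2)·188.4364 = 244.7818.

244.78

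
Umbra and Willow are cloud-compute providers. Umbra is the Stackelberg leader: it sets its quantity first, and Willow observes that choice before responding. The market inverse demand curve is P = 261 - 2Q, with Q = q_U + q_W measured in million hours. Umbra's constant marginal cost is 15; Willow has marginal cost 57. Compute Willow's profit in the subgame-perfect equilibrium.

450

The follower Willow best-responds to any q_U: π_W = (261 - 2Q)q_W - 57q_W.
∂π_W/∂q_W = 204 - 2q_U - 4q_W = 0 gives the reaction function q_W = (204 - 2q_U)/4.
Umbra substitutes q_W(q_U) into its own profit: π_U = q_U(261 - 2q_U - (204 - 2q_U)/2) - 15q_U = (159 - q_U)q_U - 15q_U.
Leader FOC: 144 - 2q_U = 0, so q_U = 72.
Then q_W = (204 - 2·72)/4 = 15.
Price P = 261 - 2·87 = 87.
Willow's profit: (87 - 57)·15 = 450.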